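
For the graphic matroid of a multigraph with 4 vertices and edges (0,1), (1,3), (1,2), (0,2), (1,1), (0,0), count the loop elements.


In a graphic matroid, a loop is a self-loop edge (u,u) with rank 0.
Examining all 6 edges for self-loops...
Self-loops found: (1,1), (0,0)
Number of loops = 2.

2


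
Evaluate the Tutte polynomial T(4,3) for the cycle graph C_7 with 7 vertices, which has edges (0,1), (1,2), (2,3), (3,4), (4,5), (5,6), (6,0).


T(C_7; x,y) = x + x^2 + ... + x^(6) + y.
T(4,3) = 4^1 + 4^2 + 4^3 + 4^4 + 4^5 + 4^6 + 3
= 4 + 16 + 64 + 256 + 1024 + 4096 + 3
= 5463.

5463


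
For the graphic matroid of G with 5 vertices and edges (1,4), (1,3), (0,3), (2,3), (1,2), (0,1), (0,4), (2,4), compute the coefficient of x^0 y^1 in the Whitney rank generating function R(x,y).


R(x,y) = sum over A in 2^E of x^(r(E)-r(A)) * y^(|A|-r(A)).
G has 5 vertices, 8 edges. r(E) = 4.
Enumerate all 2^8 = 256 subsets.
Count subsets with r(E)-r(A)=0 and |A|-r(A)=1: 52.

52


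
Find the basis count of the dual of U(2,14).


The dual of U(r,n) is U(n-r, n) = U(12,14).
Bases of U(12,14) are all (12)-element subsets.
|B(M*)| = (14 choose 12) = 91.

91


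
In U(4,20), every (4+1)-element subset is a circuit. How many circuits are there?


In U(4,20), circuits are the (5)-element subsets.
Any set of 5 elements is dependent, and removing any one element gives
an independent set of size 4, so it is a minimal dependent set.
Number of circuits = (20 choose 5) = 15504.

15504


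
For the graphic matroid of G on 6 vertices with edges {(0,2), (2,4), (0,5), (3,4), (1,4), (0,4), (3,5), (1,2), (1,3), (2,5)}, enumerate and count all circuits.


A circuit in a graphic matroid = edge set of a simple cycle.
G has 6 vertices and 10 edges.
Enumerating all minimal edge subsets forming cycles...
Total circuits found: 23.

23


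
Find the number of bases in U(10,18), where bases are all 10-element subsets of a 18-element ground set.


Bases of U(10,18) are all 10-element subsets of the 18-element ground set.
Number of bases = C(18,10).
(18 choose 10) = 43758.

43758


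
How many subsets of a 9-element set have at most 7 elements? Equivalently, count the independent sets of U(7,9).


Independent sets of U(7,9) are all subsets of size <= 7.
Count = (9 choose 0) + (9 choose 1) + (9 choose 2) + (9 choose 3) + (9 choose 4) + (9 choose 5) + (9 choose 6) + (9 choose 7)
     = 1 + 9 + 36 + 84 + 126 + 126 + 84 + 36
     = 502.

502


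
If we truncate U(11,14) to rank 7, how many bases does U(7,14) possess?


Truncating U(11,14) to rank 7 gives U(7,14).
Bases of U(7,14) are all 7-element subsets of 14 elements.
Number of bases = C(14,7) = 3432.

3432


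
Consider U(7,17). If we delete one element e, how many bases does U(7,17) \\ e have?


Deleting e from U(7,17) gives U(7,16) since n > r.
Bases of U(7,16) = C(16,7) = 16! / (7! * 9!) = 11440.

11440


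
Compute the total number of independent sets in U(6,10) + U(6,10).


For a direct sum, |I(M1+M2)| = |I(M1)| * |I(M2)|.
|I(U(6,10))| = sum C(10,k) for k=0..6 = 848.
|I(U(6,10))| = sum C(10,k) for k=0..6 = 848.
Total = 848 * 848 = 719104.

719104


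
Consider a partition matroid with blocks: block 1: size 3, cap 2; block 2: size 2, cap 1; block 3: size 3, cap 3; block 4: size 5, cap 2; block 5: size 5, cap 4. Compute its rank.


Rank of a partition matroid = sum of min(|Si|, ci) for each block.
= min(3,2) + min(2,1) + min(3,3) + min(5,2) + min(5,4)
= 2 + 1 + 3 + 2 + 4
= 12.

12


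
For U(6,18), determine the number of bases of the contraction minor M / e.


Contracting e from U(6,18) gives U(5,17).
Bases of U(5,17) = (17 choose 5) = 6188.

6188


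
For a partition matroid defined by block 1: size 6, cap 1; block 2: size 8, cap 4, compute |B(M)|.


A basis picks exactly ci elements from block i.
Number of bases = product of C(|Si|, ci).
= C(6,1) * C(8,4)
= 6 * 70
= 420.

420


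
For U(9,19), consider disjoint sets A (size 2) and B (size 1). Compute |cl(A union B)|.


|A union B| = 2 + 1 = 3 (disjoint).
In U(9,19), cl(S) = S if |S| < 9, else cl(S) = E.
Since 3 < 9, cl(A union B) = A union B.
|cl(A union B)| = 3.

3


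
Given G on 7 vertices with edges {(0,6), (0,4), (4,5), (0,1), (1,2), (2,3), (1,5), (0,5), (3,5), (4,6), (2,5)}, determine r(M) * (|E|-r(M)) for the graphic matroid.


r(M) = |V| - c = 7 - 1 = 6.
nullity = |E| - r(M) = 11 - 6 = 5.
Product = 6 * 5 = 30.

30


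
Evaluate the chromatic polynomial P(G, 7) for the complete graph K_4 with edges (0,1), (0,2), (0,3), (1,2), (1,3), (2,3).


P(K_4, k) = k(k-1)(k-2)...(k-3).
P(7) = (7) * (6) * (5) * (4) = 840.

840


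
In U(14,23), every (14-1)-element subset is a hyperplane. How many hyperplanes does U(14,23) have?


Hyperplanes of U(14,23) are flats of rank 13.
In a uniform matroid, these are exactly the (13)-element subsets.
Count = C(23,13) = 1144066.

1144066


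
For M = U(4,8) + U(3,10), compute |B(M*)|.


(M1+M2)* = M1* + M2*.
M1* = U(4,8), bases: C(8,4) = 70.
M2* = U(7,10), bases: C(10,7) = 120.
|B(M*)| = 70 * 120 = 8400.

8400


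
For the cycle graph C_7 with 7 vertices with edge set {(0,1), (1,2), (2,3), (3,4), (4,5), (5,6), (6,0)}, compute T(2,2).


T(C_7; x,y) = x + x^2 + ... + x^(6) + y.
T(2,2) = 2^1 + 2^2 + 2^3 + 2^4 + 2^5 + 2^6 + 2
= 2 + 4 + 8 + 16 + 32 + 64 + 2
= 128.

128


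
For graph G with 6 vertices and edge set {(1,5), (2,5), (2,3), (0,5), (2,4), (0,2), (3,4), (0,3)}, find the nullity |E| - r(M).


Cycle rank (nullity) = |E| - r(M) = |E| - (|V| - c).
|E| = 8, |V| = 6, c = 1.
Nullity = 8 - (6 - 1) = 8 - 5 = 3.

3


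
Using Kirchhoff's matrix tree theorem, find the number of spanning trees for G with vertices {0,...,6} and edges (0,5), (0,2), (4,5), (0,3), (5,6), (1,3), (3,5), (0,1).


By Kirchhoff's matrix tree theorem, the number of spanning trees equals
the determinant of any cofactor of the Laplacian matrix L.
G has 7 vertices and 8 edges.
Computing the (6 x 6) cofactor determinant gives 8.

8


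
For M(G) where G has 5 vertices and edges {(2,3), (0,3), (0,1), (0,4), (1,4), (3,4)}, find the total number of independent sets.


An independent set in a graphic matroid is an acyclic edge subset.
G has 5 vertices and 6 edges.
Enumerate all 2^6 = 64 subsets, checking for acyclicity.
Total independent sets = 48.

48


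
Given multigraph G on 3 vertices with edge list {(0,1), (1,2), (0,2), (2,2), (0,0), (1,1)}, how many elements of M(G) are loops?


In a graphic matroid, a loop is a self-loop edge (u,u) with rank 0.
Examining all 6 edges for self-loops...
Self-loops found: (2,2), (0,0), (1,1)
Number of loops = 3.

3


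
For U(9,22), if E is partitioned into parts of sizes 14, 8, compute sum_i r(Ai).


r(Ai) = min(|Ai|, 9) for each part.
Sum = min(14,9) + min(8,9)
    = 9 + 8
    = 17.

17


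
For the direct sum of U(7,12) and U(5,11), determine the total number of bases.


Bases of a direct sum M1 + M2: |B| = |B(M1)| * |B(M2)|.
|B(U(7,12))| = C(12,7) = 792.
|B(U(5,11))| = C(11,5) = 462.
Total bases = 792 * 462 = 365904.

365904


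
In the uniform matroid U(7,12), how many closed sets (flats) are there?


Flats of U(7,12): every subset of size < 7 is a flat, plus E itself.
Count = C(12,0) + C(12,1) + C(12,2) + C(12,3) + C(12,4) + C(12,5) + C(12,6) + 1
     = 1 + 12 + 66 + 220 + 495 + 792 + 924 + 1
     = 2511.

2511


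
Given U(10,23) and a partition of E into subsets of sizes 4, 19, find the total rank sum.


r(Ai) = min(|Ai|, 10) for each part.
Sum = min(4,10) + min(19,10)
    = 4 + 10
    = 14.

14


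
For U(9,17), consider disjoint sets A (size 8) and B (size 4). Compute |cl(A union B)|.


|A union B| = 8 + 4 = 12 (disjoint).
In U(9,17), cl(S) = S if |S| < 9, else cl(S) = E.
Since 12 >= 9, cl(A union B) = E.
|cl(A union B)| = 17.

17


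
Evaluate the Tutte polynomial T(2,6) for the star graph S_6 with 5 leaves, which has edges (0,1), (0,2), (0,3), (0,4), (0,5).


A star on 6 vertices is a tree with 5 edges.
T(x,y) = x^(5) for any tree.
T(2,6) = 2^5 = 32.

32


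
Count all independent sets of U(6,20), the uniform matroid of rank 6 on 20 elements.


Independent sets of U(6,20) are all subsets of size <= 6.
Count = (20 choose 0) + (20 choose 1) + (20 choose 2) + (20 choose 3) + (20 choose 4) + (20 choose 5) + (20 choose 6)
     = 1 + 20 + 190 + 1140 + 4845 + 15504 + 38760
     = 60460.

60460


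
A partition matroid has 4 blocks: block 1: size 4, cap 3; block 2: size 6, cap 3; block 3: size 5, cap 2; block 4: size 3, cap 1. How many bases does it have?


A basis picks exactly ci elements from block i.
Number of bases = product of C(|Si|, ci).
= C(4,3) * C(6,3) * C(5,2) * C(3,1)
= 4 * 20 * 10 * 3
= 2400.

2400


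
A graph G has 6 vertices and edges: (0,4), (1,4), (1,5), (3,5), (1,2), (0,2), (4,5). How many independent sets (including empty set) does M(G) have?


An independent set in a graphic matroid is an acyclic edge subset.
G has 6 vertices and 7 edges.
Enumerate all 2^7 = 128 subsets, checking for acyclicity.
Total independent sets = 104.

104


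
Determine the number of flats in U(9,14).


Flats of U(9,14): every subset of size < 9 is a flat, plus E itself.
Count = C(14,0) + C(14,1) + C(14,2) + C(14,3) + C(14,4) + C(14,5) + C(14,6) + C(14,7) + C(14,8) + 1
     = 1 + 14 + 91 + 364 + 1001 + 2002 + 3003 + 3432 + 3003 + 1
     = 12912.

12912


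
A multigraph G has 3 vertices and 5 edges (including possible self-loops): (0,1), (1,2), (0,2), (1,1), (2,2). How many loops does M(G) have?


In a graphic matroid, a loop is a self-loop edge (u,u) with rank 0.
Examining all 5 edges for self-loops...
Self-loops found: (1,1), (2,2)
Number of loops = 2.

2


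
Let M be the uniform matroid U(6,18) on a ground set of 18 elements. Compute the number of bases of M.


Bases of U(6,18) are all 6-element subsets of the 18-element ground set.
Number of bases = C(18,6).
C(18,6) = 18! / (6! * 12!) = 18564.

18564


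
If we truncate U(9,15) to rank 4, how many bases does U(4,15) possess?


Truncating U(9,15) to rank 4 gives U(4,15).
Bases of U(4,15) are all 4-element subsets of 15 elements.
Number of bases = C(15,4) = 15! / (4! * 11!) = 1365.

1365


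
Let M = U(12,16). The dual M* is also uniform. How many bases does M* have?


The dual of U(r,n) is U(n-r, n) = U(4,16).
Bases of U(4,16) are all (4)-element subsets.
|B(M*)| = C(16,4) = 16! / (4! * 12!) = 1820.

1820


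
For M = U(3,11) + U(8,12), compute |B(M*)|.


(M1+M2)* = M1* + M2*.
M1* = U(8,11), bases: C(11,8) = 165.
M2* = U(4,12), bases: C(12,4) = 495.
|B(M*)| = 165 * 495 = 81675.

81675


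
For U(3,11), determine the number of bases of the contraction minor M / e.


Contracting e from U(3,11) gives U(2,10).
Bases of U(2,10) = C(10,2) = (10 * 9) / (1 * 2) = 45.

45


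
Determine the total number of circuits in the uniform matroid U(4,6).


In U(4,6), circuits are the (5)-element subsets.
Any set of 5 elements is dependent, and removing any one element gives
an independent set of size 4, so it is a minimal dependent set.
Number of circuits = C(6,5) = 6.

6


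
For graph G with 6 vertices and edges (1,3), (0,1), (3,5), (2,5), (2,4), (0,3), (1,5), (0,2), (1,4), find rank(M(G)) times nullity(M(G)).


r(M) = |V| - c = 6 - 1 = 5.
nullity = |E| - r(M) = 9 - 5 = 4.
Product = 5 * 4 = 20.

20


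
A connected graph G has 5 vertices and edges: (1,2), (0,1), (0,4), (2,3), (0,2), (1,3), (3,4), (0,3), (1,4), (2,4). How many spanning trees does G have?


By Kirchhoff's matrix tree theorem, the number of spanning trees equals
the determinant of any cofactor of the Laplacian matrix L.
G has 5 vertices and 10 edges.
Computing the (4 x 4) cofactor determinant gives 125.

125


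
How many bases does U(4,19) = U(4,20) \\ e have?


Deleting e from U(4,20) gives U(4,19) since n > r.
Bases of U(4,19) = (19 choose 4) = 3876.

3876


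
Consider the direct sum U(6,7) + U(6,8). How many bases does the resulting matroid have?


Bases of a direct sum M1 + M2: |B| = |B(M1)| * |B(M2)|.
|B(U(6,7))| = C(7,6) = 7.
|B(U(6,8))| = C(8,6) = 28.
Total bases = 7 * 28 = 196.

196


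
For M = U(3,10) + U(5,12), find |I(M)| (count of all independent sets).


For a direct sum, |I(M1+M2)| = |I(M1)| * |I(M2)|.
|I(U(3,10))| = sum C(10,k) for k=0..3 = 176.
|I(U(5,12))| = sum C(12,k) for k=0..5 = 1586.
Total = 176 * 1586 = 279136.

279136


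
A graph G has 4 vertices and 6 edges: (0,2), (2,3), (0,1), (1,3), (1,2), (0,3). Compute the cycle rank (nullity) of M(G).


Cycle rank (nullity) = |E| - r(M) = |E| - (|V| - c).
|E| = 6, |V| = 4, c = 1.
Nullity = 6 - (4 - 1) = 6 - 3 = 3.

3


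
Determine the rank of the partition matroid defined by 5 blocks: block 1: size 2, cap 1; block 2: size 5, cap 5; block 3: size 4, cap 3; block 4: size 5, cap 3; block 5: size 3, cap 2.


Rank of a partition matroid = sum of min(|Si|, ci) for each block.
= min(2,1) + min(5,5) + min(4,3) + min(5,3) + min(3,2)
= 1 + 5 + 3 + 3 + 2
= 14.

14


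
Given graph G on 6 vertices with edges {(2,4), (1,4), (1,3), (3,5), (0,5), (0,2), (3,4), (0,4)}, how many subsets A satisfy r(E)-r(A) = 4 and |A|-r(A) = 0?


R(x,y) = sum over A in 2^E of x^(r(E)-r(A)) * y^(|A|-r(A)).
G has 6 vertices, 8 edges. r(E) = 5.
Enumerate all 2^8 = 256 subsets.
Count subsets with r(E)-r(A)=4 and |A|-r(A)=0: 8.

8


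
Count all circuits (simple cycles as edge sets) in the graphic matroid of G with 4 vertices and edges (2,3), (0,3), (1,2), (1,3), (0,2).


A circuit in a graphic matroid = edge set of a simple cycle.
G has 4 vertices and 5 edges.
Enumerating all minimal edge subsets forming cycles...
Total circuits found: 3.

3


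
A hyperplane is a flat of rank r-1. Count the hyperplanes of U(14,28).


Hyperplanes of U(14,28) are flats of rank 13.
In a uniform matroid, these are exactly the (13)-element subsets.
Count = (28 choose 13) = 37442160.

37442160


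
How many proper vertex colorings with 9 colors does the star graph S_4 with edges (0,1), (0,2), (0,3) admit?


P(tree, k) = k * (k-1)^(3) for any tree on 4 vertices.
P(9) = 9 * 8^3 = 9 * 512 = 4608.

4608


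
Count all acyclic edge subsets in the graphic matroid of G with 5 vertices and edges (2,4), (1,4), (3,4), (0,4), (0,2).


An independent set in a graphic matroid is an acyclic edge subset.
G has 5 vertices and 5 edges.
Enumerate all 2^5 = 32 subsets, checking for acyclicity.
Total independent sets = 28.

28


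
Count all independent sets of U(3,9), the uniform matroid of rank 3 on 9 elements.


Independent sets of U(3,9) are all subsets of size <= 3.
Count = (9 choose 0) + (9 choose 1) + (9 choose 2) + (9 choose 3)
     = 1 + 9 + 36 + 84
     = 130.

130


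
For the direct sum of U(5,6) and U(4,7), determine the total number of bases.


Bases of a direct sum M1 + M2: |B| = |B(M1)| * |B(M2)|.
|B(U(5,6))| = C(6,5) = 6.
|B(U(4,7))| = C(7,4) = 35.
Total bases = 6 * 35 = 210.

210


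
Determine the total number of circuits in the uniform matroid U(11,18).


In U(11,18), circuits are the (12)-element subsets.
Any set of 12 elements is dependent, and removing any one element gives
an independent set of size 11, so it is a minimal dependent set.
Number of circuits = (18 choose 12) = 18564.

18564


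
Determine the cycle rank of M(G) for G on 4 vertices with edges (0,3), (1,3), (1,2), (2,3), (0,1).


Cycle rank (nullity) = |E| - r(M) = |E| - (|V| - c).
|E| = 5, |V| = 4, c = 1.
Nullity = 5 - (4 - 1) = 5 - 3 = 2.

2


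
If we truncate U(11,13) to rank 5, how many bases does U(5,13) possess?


Truncating U(11,13) to rank 5 gives U(5,13).
Bases of U(5,13) are all 5-element subsets of 13 elements.
Number of bases = (13 choose 5) = 1287.

1287


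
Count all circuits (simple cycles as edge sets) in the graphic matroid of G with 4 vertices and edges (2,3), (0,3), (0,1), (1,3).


A circuit in a graphic matroid = edge set of a simple cycle.
G has 4 vertices and 4 edges.
Enumerating all minimal edge subsets forming cycles...
Total circuits found: 1.

1


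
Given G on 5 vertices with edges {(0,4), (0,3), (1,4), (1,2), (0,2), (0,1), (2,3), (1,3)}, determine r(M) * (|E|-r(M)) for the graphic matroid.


r(M) = |V| - c = 5 - 1 = 4.
nullity = |E| - r(M) = 8 - 4 = 4.
Product = 4 * 4 = 16.

16


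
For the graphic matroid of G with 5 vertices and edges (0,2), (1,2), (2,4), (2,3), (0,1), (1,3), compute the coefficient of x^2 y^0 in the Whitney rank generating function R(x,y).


R(x,y) = sum over A in 2^E of x^(r(E)-r(A)) * y^(|A|-r(A)).
G has 5 vertices, 6 edges. r(E) = 4.
Enumerate all 2^6 = 64 subsets.
Count subsets with r(E)-r(A)=2 and |A|-r(A)=0: 15.

15


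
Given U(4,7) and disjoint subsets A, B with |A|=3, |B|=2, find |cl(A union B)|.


|A union B| = 3 + 2 = 5 (disjoint).
In U(4,7), cl(S) = S if |S| < 4, else cl(S) = E.
Since 5 >= 4, cl(A union B) = E.
|cl(A union B)| = 7.

7


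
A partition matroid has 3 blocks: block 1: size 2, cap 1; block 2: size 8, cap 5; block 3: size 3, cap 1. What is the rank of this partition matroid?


Rank of a partition matroid = sum of min(|Si|, ci) for each block.
= min(2,1) + min(8,5) + min(3,1)
= 1 + 5 + 1
= 7.

7


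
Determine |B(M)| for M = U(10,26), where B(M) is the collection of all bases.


Bases of U(10,26) are all 10-element subsets of the 26-element ground set.
Number of bases = C(26,10).
C(26,10) = 26! / (10! * 16!) = 5311735.

5311735


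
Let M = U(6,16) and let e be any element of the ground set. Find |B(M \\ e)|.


Deleting e from U(6,16) gives U(6,15) since n > r.
Bases of U(6,15) = C(15,6) = 15! / (6! * 9!) = 5005.

5005


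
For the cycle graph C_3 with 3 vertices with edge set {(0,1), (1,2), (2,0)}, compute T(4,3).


T(C_3; x,y) = x + x^2 + ... + x^(2) + y.
T(4,3) = 4^1 + 4^2 + 3
= 4 + 16 + 3
= 23.

23


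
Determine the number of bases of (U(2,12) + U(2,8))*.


(M1+M2)* = M1* + M2*.
M1* = U(10,12), bases: C(12,10) = 66.
M2* = U(6,8), bases: C(8,6) = 28.
|B(M*)| = 66 * 28 = 1848.

1848


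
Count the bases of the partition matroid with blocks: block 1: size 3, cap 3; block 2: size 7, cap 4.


A basis picks exactly ci elements from block i.
Number of bases = product of C(|Si|, ci).
= C(3,3) * C(7,4)
= 1 * 35
= 35.

35


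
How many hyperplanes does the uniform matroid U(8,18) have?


Hyperplanes of U(8,18) are flats of rank 7.
In a uniform matroid, these are exactly the (7)-element subsets.
Count = C(18,7) = 31824.

31824


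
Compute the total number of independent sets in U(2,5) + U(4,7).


For a direct sum, |I(M1+M2)| = |I(M1)| * |I(M2)|.
|I(U(2,5))| = sum C(5,k) for k=0..2 = 16.
|I(U(4,7))| = sum C(7,k) for k=0..4 = 99.
Total = 16 * 99 = 1584.

1584


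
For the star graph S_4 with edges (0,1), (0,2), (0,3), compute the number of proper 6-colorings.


P(tree, k) = k * (k-1)^(3) for any tree on 4 vertices.
P(6) = 6 * 5^3 = 6 * 125 = 750.

750


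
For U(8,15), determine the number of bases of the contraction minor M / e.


Contracting e from U(8,15) gives U(7,14).
Bases of U(7,14) = (14 choose 7) = 3432.

3432


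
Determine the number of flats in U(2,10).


Flats of U(2,10): every subset of size < 2 is a flat, plus E itself.
Count = C(10,0) + C(10,1) + 1
     = 1 + 10 + 1
     = 12.

12


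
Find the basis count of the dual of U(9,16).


The dual of U(r,n) is U(n-r, n) = U(7,16).
Bases of U(7,16) are all (7)-element subsets.
|B(M*)| = C(16,7) = 16! / (7! * 9!) = 11440.

11440


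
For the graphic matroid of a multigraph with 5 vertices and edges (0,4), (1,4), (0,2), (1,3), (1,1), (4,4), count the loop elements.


In a graphic matroid, a loop is a self-loop edge (u,u) with rank 0.
Examining all 6 edges for self-loops...
Self-loops found: (1,1), (4,4)
Number of loops = 2.

2


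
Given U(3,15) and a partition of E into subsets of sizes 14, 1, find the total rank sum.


r(Ai) = min(|Ai|, 3) for each part.
Sum = min(14,3) + min(1,3)
    = 3 + 1
    = 4.

4


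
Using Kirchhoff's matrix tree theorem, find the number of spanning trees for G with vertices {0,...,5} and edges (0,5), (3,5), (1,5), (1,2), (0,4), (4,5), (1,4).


By Kirchhoff's matrix tree theorem, the number of spanning trees equals
the determinant of any cofactor of the Laplacian matrix L.
G has 6 vertices and 7 edges.
Computing the (5 x 5) cofactor determinant gives 8.

8


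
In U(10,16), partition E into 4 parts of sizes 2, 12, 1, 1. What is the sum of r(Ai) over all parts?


r(Ai) = min(|Ai|, 10) for each part.
Sum = min(2,10) + min(12,10) + min(1,10) + min(1,10)
    = 2 + 10 + 1 + 1
    = 14.

14


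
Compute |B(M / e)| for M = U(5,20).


Contracting e from U(5,20) gives U(4,19).
Bases of U(4,19) = (19 choose 4) = 3876.

3876


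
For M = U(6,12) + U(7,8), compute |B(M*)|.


(M1+M2)* = M1* + M2*.
M1* = U(6,12), bases: C(12,6) = 924.
M2* = U(1,8), bases: C(8,1) = 8.
|B(M*)| = 924 * 8 = 7392.

7392


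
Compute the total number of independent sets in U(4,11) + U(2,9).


For a direct sum, |I(M1+M2)| = |I(M1)| * |I(M2)|.
|I(U(4,11))| = sum C(11,k) for k=0..4 = 562.
|I(U(2,9))| = sum C(9,k) for k=0..2 = 46.
Total = 562 * 46 = 25852.

25852


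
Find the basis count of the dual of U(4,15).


The dual of U(r,n) is U(n-r, n) = U(11,15).
Bases of U(11,15) are all (11)-element subsets.
|B(M*)| = C(15,11) = 1365.

1365


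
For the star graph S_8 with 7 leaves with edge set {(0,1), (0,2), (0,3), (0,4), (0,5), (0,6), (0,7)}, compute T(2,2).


A star on 8 vertices is a tree with 7 edges.
T(x,y) = x^(7) for any tree.
T(2,2) = 2^7 = 128.

128


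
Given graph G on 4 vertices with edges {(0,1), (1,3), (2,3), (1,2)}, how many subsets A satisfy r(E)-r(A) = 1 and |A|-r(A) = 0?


R(x,y) = sum over A in 2^E of x^(r(E)-r(A)) * y^(|A|-r(A)).
G has 4 vertices, 4 edges. r(E) = 3.
Enumerate all 2^4 = 16 subsets.
Count subsets with r(E)-r(A)=1 and |A|-r(A)=0: 6.

6


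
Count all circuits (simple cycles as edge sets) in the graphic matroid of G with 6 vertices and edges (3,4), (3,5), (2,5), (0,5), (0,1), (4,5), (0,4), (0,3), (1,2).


A circuit in a graphic matroid = edge set of a simple cycle.
G has 6 vertices and 9 edges.
Enumerating all minimal edge subsets forming cycles...
Total circuits found: 12.

12


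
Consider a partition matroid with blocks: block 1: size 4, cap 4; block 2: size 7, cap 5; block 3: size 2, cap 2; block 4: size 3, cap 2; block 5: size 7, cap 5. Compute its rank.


Rank of a partition matroid = sum of min(|Si|, ci) for each block.
= min(4,4) + min(7,5) + min(2,2) + min(3,2) + min(7,5)
= 4 + 5 + 2 + 2 + 5
= 18.

18


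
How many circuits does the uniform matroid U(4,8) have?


In U(4,8), circuits are the (5)-element subsets.
Any set of 5 elements is dependent, and removing any one element gives
an independent set of size 4, so it is a minimal dependent set.
Number of circuits = (8 choose 5) = 56.

56


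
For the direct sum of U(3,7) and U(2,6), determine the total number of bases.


Bases of a direct sum M1 + M2: |B| = |B(M1)| * |B(M2)|.
|B(U(3,7))| = C(7,3) = 35.
|B(U(2,6))| = C(6,2) = 15.
Total bases = 35 * 15 = 525.

525


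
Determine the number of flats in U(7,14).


Flats of U(7,14): every subset of size < 7 is a flat, plus E itself.
Count = (14 choose 0) + (14 choose 1) + (14 choose 2) + (14 choose 3) + (14 choose 4) + (14 choose 5) + (14 choose 6) + 1
     = 1 + 14 + 91 + 364 + 1001 + 2002 + 3003 + 1
     = 6477.

6477


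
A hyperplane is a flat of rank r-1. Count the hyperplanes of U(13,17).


Hyperplanes of U(13,17) are flats of rank 12.
In a uniform matroid, these are exactly the (12)-element subsets.
Count = C(17,12) = 17! / (12! * 5!) = 6188.

6188


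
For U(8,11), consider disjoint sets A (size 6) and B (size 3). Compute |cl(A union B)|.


|A union B| = 6 + 3 = 9 (disjoint).
In U(8,11), cl(S) = S if |S| < 8, else cl(S) = E.
Since 9 >= 8, cl(A union B) = E.
|cl(A union B)| = 11.

11


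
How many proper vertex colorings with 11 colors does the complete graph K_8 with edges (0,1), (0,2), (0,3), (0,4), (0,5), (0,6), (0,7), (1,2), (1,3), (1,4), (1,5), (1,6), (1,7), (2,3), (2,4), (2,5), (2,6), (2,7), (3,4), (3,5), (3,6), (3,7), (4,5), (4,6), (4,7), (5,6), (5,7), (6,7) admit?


P(K_8, k) = k(k-1)(k-2)...(k-7).
P(11) = (11) * (10) * (9) * (8) * (7) * (6) * (5) * (4) = 6652800.

6652800


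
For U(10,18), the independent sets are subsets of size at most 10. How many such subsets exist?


Independent sets of U(10,18) are all subsets of size <= 10.
Count = C(18,0) + C(18,1) + C(18,2) + C(18,3) + C(18,4) + C(18,5) + C(18,6) + C(18,7) + C(18,8) + C(18,9) + C(18,10)
     = 1 + 18 + 153 + 816 + 3060 + 8568 + 18564 + 31824 + 43758 + 48620 + 43758
     = 199140.

199140


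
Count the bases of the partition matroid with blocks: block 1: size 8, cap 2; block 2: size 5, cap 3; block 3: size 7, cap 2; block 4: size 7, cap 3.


A basis picks exactly ci elements from block i.
Number of bases = product of C(|Si|, ci).
= C(8,2) * C(5,3) * C(7,2) * C(7,3)
= 28 * 10 * 21 * 35
= 205800.

205800


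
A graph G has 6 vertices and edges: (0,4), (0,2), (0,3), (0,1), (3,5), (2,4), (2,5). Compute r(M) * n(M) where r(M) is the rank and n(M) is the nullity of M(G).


r(M) = |V| - c = 6 - 1 = 5.
nullity = |E| - r(M) = 7 - 5 = 2.
Product = 5 * 2 = 10.

10


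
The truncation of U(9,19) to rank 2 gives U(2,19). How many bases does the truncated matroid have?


Truncating U(9,19) to rank 2 gives U(2,19).
Bases of U(2,19) are all 2-element subsets of 19 elements.
Number of bases = C(19,2) = (19 * 18) / (1 * 2) = 171.

171


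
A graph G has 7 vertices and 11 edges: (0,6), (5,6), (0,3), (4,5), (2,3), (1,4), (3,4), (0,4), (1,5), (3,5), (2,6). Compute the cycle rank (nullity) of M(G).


Cycle rank (nullity) = |E| - r(M) = |E| - (|V| - c).
|E| = 11, |V| = 7, c = 1.
Nullity = 11 - (7 - 1) = 11 - 6 = 5.

5


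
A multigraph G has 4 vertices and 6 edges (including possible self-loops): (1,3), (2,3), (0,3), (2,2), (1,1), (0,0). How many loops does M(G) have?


In a graphic matroid, a loop is a self-loop edge (u,u) with rank 0.
Examining all 6 edges for self-loops...
Self-loops found: (2,2), (1,1), (0,0)
Number of loops = 3.

3


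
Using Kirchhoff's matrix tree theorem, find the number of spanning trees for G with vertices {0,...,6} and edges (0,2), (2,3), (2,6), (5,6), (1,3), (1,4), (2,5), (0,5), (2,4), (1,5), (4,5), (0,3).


By Kirchhoff's matrix tree theorem, the number of spanning trees equals
the determinant of any cofactor of the Laplacian matrix L.
G has 7 vertices and 12 edges.
Computing the (6 x 6) cofactor determinant gives 315.

315


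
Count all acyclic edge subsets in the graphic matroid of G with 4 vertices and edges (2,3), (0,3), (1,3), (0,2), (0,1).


An independent set in a graphic matroid is an acyclic edge subset.
G has 4 vertices and 5 edges.
Enumerate all 2^5 = 32 subsets, checking for acyclicity.
Total independent sets = 24.

24


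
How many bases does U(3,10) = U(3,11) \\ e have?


Deleting e from U(3,11) gives U(3,10) since n > r.
Bases of U(3,10) = C(10,3) = 10! / (3! * 7!) = 120.

120


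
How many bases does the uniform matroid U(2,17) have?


Bases of U(2,17) are all 2-element subsets of the 17-element ground set.
Number of bases = C(17,2).
C(17,2) = 17! / (2! * 15!) = 136.

136


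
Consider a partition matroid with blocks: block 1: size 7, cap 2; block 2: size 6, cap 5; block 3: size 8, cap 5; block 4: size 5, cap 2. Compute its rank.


Rank of a partition matroid = sum of min(|Si|, ci) for each block.
= min(7,2) + min(6,5) + min(8,5) + min(5,2)
= 2 + 5 + 5 + 2
= 14.

14


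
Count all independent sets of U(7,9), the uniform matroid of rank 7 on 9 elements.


Independent sets of U(7,9) are all subsets of size <= 7.
Count = (9 choose 0) + (9 choose 1) + (9 choose 2) + (9 choose 3) + (9 choose 4) + (9 choose 5) + (9 choose 6) + (9 choose 7)
     = 1 + 9 + 36 + 84 + 126 + 126 + 84 + 36
     = 502.

502


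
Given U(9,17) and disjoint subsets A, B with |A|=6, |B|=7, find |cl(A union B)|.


|A union B| = 6 + 7 = 13 (disjoint).
In U(9,17), cl(S) = S if |S| < 9, else cl(S) = E.
Since 13 >= 9, cl(A union B) = E.
|cl(A union B)| = 17.

17


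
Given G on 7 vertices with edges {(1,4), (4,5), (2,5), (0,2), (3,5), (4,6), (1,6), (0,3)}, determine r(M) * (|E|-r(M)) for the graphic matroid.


r(M) = |V| - c = 7 - 1 = 6.
nullity = |E| - r(M) = 8 - 6 = 2.
Product = 6 * 2 = 12.

12


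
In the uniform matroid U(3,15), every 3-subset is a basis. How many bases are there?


Bases of U(3,15) are all 3-element subsets of the 15-element ground set.
Number of bases = C(15,3).
(15 choose 3) = 455.

455


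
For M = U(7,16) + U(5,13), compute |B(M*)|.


(M1+M2)* = M1* + M2*.
M1* = U(9,16), bases: C(16,9) = 11440.
M2* = U(8,13), bases: C(13,8) = 1287.
|B(M*)| = 11440 * 1287 = 14723280.

14723280


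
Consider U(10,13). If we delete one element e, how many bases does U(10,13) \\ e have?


Deleting e from U(10,13) gives U(10,12) since n > r.
Bases of U(10,12) = (12 choose 10) = 66.

66


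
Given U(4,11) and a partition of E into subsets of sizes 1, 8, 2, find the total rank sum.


r(Ai) = min(|Ai|, 4) for each part.
Sum = min(1,4) + min(8,4) + min(2,4)
    = 1 + 4 + 2
    = 7.

7


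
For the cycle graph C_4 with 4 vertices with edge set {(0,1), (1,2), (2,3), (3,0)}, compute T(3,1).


T(C_4; x,y) = x + x^2 + ... + x^(3) + y.
T(3,1) = 3^1 + 3^2 + 3^3 + 1
= 3 + 9 + 27 + 1
= 40.

40


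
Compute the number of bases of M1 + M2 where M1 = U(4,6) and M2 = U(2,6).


Bases of a direct sum M1 + M2: |B| = |B(M1)| * |B(M2)|.
|B(U(4,6))| = C(6,4) = 15.
|B(U(2,6))| = C(6,2) = 15.
Total bases = 15 * 15 = 225.

225


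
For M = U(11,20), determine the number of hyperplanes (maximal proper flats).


Hyperplanes of U(11,20) are flats of rank 10.
In a uniform matroid, these are exactly the (10)-element subsets.
Count = (20 choose 10) = 184756.

184756


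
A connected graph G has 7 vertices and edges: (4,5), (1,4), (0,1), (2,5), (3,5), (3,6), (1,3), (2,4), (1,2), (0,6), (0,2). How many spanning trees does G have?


By Kirchhoff's matrix tree theorem, the number of spanning trees equals
the determinant of any cofactor of the Laplacian matrix L.
G has 7 vertices and 11 edges.
Computing the (6 x 6) cofactor determinant gives 191.

191


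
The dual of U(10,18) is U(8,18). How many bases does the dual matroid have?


The dual of U(r,n) is U(n-r, n) = U(8,18).
Bases of U(8,18) are all (8)-element subsets.
|B(M*)| = C(18,8) = 18! / (8! * 10!) = 43758.

43758


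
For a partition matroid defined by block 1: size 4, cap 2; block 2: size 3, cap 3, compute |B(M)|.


A basis picks exactly ci elements from block i.
Number of bases = product of C(|Si|, ci).
= C(4,2) * C(3,3)
= 6 * 1
= 6.

6


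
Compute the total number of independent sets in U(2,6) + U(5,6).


For a direct sum, |I(M1+M2)| = |I(M1)| * |I(M2)|.
|I(U(2,6))| = sum C(6,k) for k=0..2 = 22.
|I(U(5,6))| = sum C(6,k) for k=0..5 = 63.
Total = 22 * 63 = 1386.

1386


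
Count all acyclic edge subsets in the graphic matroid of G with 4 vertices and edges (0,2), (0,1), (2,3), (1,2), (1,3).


An independent set in a graphic matroid is an acyclic edge subset.
G has 4 vertices and 5 edges.
Enumerate all 2^5 = 32 subsets, checking for acyclicity.
Total independent sets = 24.

24


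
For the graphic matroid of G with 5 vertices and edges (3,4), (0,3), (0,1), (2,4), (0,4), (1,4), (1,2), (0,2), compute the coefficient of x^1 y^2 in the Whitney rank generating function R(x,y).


R(x,y) = sum over A in 2^E of x^(r(E)-r(A)) * y^(|A|-r(A)).
G has 5 vertices, 8 edges. r(E) = 4.
Enumerate all 2^8 = 256 subsets.
Count subsets with r(E)-r(A)=1 and |A|-r(A)=2: 8.

8


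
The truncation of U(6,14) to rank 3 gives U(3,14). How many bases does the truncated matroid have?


Truncating U(6,14) to rank 3 gives U(3,14).
Bases of U(3,14) are all 3-element subsets of 14 elements.
Number of bases = (14 choose 3) = 364.

364


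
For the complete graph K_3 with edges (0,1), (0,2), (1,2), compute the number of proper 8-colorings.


P(K_3, k) = k(k-1)(k-2)...(k-2).
P(8) = (8) * (7) * (6) = 336.

336


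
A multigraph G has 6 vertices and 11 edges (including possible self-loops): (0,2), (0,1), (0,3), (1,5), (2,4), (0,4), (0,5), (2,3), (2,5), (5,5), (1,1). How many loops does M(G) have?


In a graphic matroid, a loop is a self-loop edge (u,u) with rank 0.
Examining all 11 edges for self-loops...
Self-loops found: (5,5), (1,1)
Number of loops = 2.

2


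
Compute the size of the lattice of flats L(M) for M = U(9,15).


Flats of U(9,15): every subset of size < 9 is a flat, plus E itself.
Count = (15 choose 0) + (15 choose 1) + (15 choose 2) + (15 choose 3) + (15 choose 4) + (15 choose 5) + (15 choose 6) + (15 choose 7) + (15 choose 8) + 1
     = 1 + 15 + 105 + 455 + 1365 + 3003 + 5005 + 6435 + 6435 + 1
     = 22820.

22820


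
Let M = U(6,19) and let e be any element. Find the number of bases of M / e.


Contracting e from U(6,19) gives U(5,18).
Bases of U(5,18) = C(18,5) = 18! / (5! * 13!) = 8568.

8568


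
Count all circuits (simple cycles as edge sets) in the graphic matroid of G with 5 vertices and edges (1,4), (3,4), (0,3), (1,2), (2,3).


A circuit in a graphic matroid = edge set of a simple cycle.
G has 5 vertices and 5 edges.
Enumerating all minimal edge subsets forming cycles...
Total circuits found: 1.

1


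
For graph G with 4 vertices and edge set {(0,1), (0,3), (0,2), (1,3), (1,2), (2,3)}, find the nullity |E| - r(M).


Cycle rank (nullity) = |E| - r(M) = |E| - (|V| - c).
|E| = 6, |V| = 4, c = 1.
Nullity = 6 - (4 - 1) = 6 - 3 = 3.

3


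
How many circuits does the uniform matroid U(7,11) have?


In U(7,11), circuits are the (8)-element subsets.
Any set of 8 elements is dependent, and removing any one element gives
an independent set of size 7, so it is a minimal dependent set.
Number of circuits = C(11,8) = 11! / (8! * 3!) = 165.

165


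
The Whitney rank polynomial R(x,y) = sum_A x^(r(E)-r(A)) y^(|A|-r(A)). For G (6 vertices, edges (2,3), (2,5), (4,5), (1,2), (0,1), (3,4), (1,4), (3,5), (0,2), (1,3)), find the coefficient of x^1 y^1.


R(x,y) = sum over A in 2^E of x^(r(E)-r(A)) * y^(|A|-r(A)).
G has 6 vertices, 10 edges. r(E) = 5.
Enumerate all 2^10 = 1024 subsets.
Count subsets with r(E)-r(A)=1 and |A|-r(A)=1: 133.

133


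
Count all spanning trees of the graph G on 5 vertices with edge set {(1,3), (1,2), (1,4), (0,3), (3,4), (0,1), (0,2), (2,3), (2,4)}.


By Kirchhoff's matrix tree theorem, the number of spanning trees equals
the determinant of any cofactor of the Laplacian matrix L.
G has 5 vertices and 9 edges.
Computing the (4 x 4) cofactor determinant gives 75.

75


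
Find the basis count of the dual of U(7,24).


The dual of U(r,n) is U(n-r, n) = U(17,24).
Bases of U(17,24) are all (17)-element subsets.
|B(M*)| = C(24,17) = 346104.

346104


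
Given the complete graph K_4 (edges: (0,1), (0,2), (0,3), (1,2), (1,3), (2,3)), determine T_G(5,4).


T(K_4; x,y) = x^3 + 3x^2 + 4xy + 2x + y^3 + 3y^2 + 2y.
Substituting x=5, y=4:
= 125 + 75 + 80 + 10 + 64 + 48 + 8
= 410.

410


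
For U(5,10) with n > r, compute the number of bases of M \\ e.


Deleting e from U(5,10) gives U(5,9) since n > r.
Bases of U(5,9) = C(9,5) = 9! / (5! * 4!) = 126.

126


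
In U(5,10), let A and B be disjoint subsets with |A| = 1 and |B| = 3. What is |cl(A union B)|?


|A union B| = 1 + 3 = 4 (disjoint).
In U(5,10), cl(S) = S if |S| < 5, else cl(S) = E.
Since 4 < 5, cl(A union B) = A union B.
|cl(A union B)| = 4.

4


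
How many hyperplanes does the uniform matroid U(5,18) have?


Hyperplanes of U(5,18) are flats of rank 4.
In a uniform matroid, these are exactly the (4)-element subsets.
Count = C(18,4) = 18! / (4! * 14!) = 3060.

3060


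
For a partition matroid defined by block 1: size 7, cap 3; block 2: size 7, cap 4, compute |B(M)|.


A basis picks exactly ci elements from block i.
Number of bases = product of C(|Si|, ci).
= C(7,3) * C(7,4)
= 35 * 35
= 1225.

1225


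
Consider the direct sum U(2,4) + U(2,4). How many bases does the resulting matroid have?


Bases of a direct sum M1 + M2: |B| = |B(M1)| * |B(M2)|.
|B(U(2,4))| = C(4,2) = 6.
|B(U(2,4))| = C(4,2) = 6.
Total bases = 6 * 6 = 36.

36


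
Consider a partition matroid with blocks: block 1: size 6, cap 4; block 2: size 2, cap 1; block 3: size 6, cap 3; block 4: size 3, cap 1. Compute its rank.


Rank of a partition matroid = sum of min(|Si|, ci) for each block.
= min(6,4) + min(2,1) + min(6,3) + min(3,1)
= 4 + 1 + 3 + 1
= 9.

9


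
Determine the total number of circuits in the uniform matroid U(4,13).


In U(4,13), circuits are the (5)-element subsets.
Any set of 5 elements is dependent, and removing any one element gives
an independent set of size 4, so it is a minimal dependent set.
Number of circuits = C(13,5) = 1287.

1287


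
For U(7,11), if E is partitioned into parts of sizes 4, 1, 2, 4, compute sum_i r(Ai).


r(Ai) = min(|Ai|, 7) for each part.
Sum = min(4,7) + min(1,7) + min(2,7) + min(4,7)
    = 4 + 1 + 2 + 4
    = 11.

11


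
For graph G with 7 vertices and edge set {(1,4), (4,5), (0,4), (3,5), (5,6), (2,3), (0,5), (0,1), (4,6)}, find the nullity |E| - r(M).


Cycle rank (nullity) = |E| - r(M) = |E| - (|V| - c).
|E| = 9, |V| = 7, c = 1.
Nullity = 9 - (7 - 1) = 9 - 6 = 3.

3


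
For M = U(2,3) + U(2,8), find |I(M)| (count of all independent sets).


For a direct sum, |I(M1+M2)| = |I(M1)| * |I(M2)|.
|I(U(2,3))| = sum C(3,k) for k=0..2 = 7.
|I(U(2,8))| = sum C(8,k) for k=0..2 = 37.
Total = 7 * 37 = 259.

259


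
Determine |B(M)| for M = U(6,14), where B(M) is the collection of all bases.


Bases of U(6,14) are all 6-element subsets of the 14-element ground set.
Number of bases = C(14,6).
C(14,6) = 14! / (6! * 8!) = 3003.

3003


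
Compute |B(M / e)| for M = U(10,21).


Contracting e from U(10,21) gives U(9,20).
Bases of U(9,20) = C(20,9) = 20! / (9! * 11!) = 167960.

167960


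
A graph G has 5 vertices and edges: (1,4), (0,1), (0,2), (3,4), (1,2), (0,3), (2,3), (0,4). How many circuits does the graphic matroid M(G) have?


A circuit in a graphic matroid = edge set of a simple cycle.
G has 5 vertices and 8 edges.
Enumerating all minimal edge subsets forming cycles...
Total circuits found: 13.

13


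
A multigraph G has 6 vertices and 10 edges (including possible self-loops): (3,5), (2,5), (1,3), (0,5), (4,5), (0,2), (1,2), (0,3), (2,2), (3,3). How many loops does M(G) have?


In a graphic matroid, a loop is a self-loop edge (u,u) with rank 0.
Examining all 10 edges for self-loops...
Self-loops found: (2,2), (3,3)
Number of loops = 2.

2


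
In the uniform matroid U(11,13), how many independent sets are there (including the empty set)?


Independent sets of U(11,13) are all subsets of size <= 11.
Count = C(13,0) + C(13,1) + C(13,2) + C(13,3) + C(13,4) + C(13,5) + C(13,6) + C(13,7) + C(13,8) + C(13,9) + C(13,10) + C(13,11)
     = 1 + 13 + 78 + 286 + 715 + 1287 + 1716 + 1716 + 1287 + 715 + 286 + 78
     = 8178.

8178


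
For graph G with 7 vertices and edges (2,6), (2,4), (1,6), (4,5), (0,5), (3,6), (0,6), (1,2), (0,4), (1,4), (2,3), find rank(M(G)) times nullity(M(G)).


r(M) = |V| - c = 7 - 1 = 6.
nullity = |E| - r(M) = 11 - 6 = 5.
Product = 6 * 5 = 30.

30


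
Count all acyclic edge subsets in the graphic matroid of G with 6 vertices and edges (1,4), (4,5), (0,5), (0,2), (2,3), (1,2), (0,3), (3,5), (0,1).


An independent set in a graphic matroid is an acyclic edge subset.
G has 6 vertices and 9 edges.
Enumerate all 2^9 = 512 subsets, checking for acyclicity.
Total independent sets = 298.

298


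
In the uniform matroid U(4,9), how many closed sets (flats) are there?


Flats of U(4,9): every subset of size < 4 is a flat, plus E itself.
Count = C(9,0) + C(9,1) + C(9,2) + C(9,3) + 1
     = 1 + 9 + 36 + 84 + 1
     = 131.

131
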